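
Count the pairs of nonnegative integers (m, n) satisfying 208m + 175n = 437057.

12

gcd(208, 175) = 1.
By Bézout, 208×(-53) + 175×(63) = 1.
One solution: (29, 2463).
General: m = 29 + 175t, n = 2463 - 208t.
m ≥ 0 ⇒ t ≥ 0; n ≥ 0 ⇒ t ≤ 11. So t ∈ [0, 11]: 12 solutions.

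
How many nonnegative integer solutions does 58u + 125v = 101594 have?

gcd(125, 58):
  125 = 2×58 + 9
  58 = 6×9 + 4
  9 = 2×4 + 1
  4 = 4×1
so gcd(125, 58) = 1.
Back-substitute for Bézout coefficients:
  1 = 9 - 2×4
  ... = 58×(-28) + 125×(13)
Scale by 101594: one solution is (-2844632, 1320722). Reduce u mod 125: (118, 758).
General: u = 118 + 125t, v = 758 - 58t.
u ≥ 0 ⇒ t ≥ 0; v ≥ 0 ⇒ t ≤ 13. So t ∈ [0, 13]: 14 solutions.

14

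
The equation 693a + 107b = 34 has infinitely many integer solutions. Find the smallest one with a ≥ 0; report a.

72

gcd(693, 107):
  693 = 6×107 + 51
  107 = 2×51 + 5
  51 = 10×5 + 1
  5 = 5×1
so gcd(693, 107) = 1.
1 divides 34, so solutions exist.
Back-substitute for Bézout coefficients:
  1 = 51 - 10×5
  ... = 693×(21) + 107×(-136)
Scale by 34/1 = 34: (a₀, b₀) = (714, -4624).
General solution: a = 714 + 107t, b = -4624 - 693t for integer t.
a ≥ 0: smallest is 714 mod 107 = 72 (at t = -6), with b = -466.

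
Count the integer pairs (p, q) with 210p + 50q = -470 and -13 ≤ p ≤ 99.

23

gcd(210, 50) = 10  (210 = 4×50 + 10, 50 = 5×10).
Back-substituting, 210×(1) + 50×(-4) = 10.
Scale by -47: particular solution (-47, 188); reduce p mod 5: (3, -22).
General solution: p = 3 + 5t, q = -22 - 21t for integer t.
-13 ≤ 3 + 5t ≤ 99 gives t ∈ [-3, 19], which is 23 values.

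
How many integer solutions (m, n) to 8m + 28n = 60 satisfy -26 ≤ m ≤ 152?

gcd(28, 8) = 4  (28 = 3*8 + 4, 8 = 2*4).
Back-substituting, 8*(-3) + 28*(1) = 4.
Scale by 15: particular solution (-45, 15); reduce m mod 7: (4, 1).
General solution: m = 4 + 7t, n = 1 - 2t for integer t.
-26 ≤ 4 + 7t ≤ 152 gives t ∈ [-4, 21], which is 26 values.

26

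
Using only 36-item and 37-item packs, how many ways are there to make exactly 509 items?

1

Need nonnegative integers with 36j + 37k = 509.
gcd(36, 37) = 1, and 36·(-1) + 37·(1) = 1.
So (j₀, k₀) = (-509, 509); general j = -509 + 37t, k = 509 - 36t.
j ≥ 0 ⇒ t ≥ 14; k ≥ 0 ⇒ t ≤ 14. That's 1 value of t.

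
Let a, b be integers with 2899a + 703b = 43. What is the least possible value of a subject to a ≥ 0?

453

gcd(2899, 703):
  2899 = 4·703 + 87
  703 = 8·87 + 7
  87 = 12·7 + 3
  7 = 2·3 + 1
  3 = 3·1
so gcd(2899, 703) = 1.
1 divides 43, so solutions exist.
Back-substitute for Bézout coefficients:
  1 = 7 - 2·3
  ... = 2899·(-202) + 703·(833)
Scale by 43/1 = 43: (a₀, b₀) = (-8686, 35819).
General solution: a = -8686 + 703t, b = 35819 - 2899t for integer t.
a ≥ 0: smallest is -8686 mod 703 = 453 (at t = 13), with b = -1868.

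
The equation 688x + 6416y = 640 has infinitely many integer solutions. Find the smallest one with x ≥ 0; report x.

318

gcd(6416, 688) = 16  (6416 = 9·688 + 224, 688 = 3·224 + 16, 224 = 14·16).
16 divides 640, so solutions exist.
Back-substituting, 688·(28) + 6416·(-3) = 16.
Scale by 640/16 = 40: (x₀, y₀) = (1120, -120).
General solution: x = 1120 + 401t, y = -120 - 43t for integer t.
x ≥ 0: smallest is 1120 mod 401 = 318 (at t = -2), with y = -34.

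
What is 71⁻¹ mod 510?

gcd(510, 71) = 1  (510 = 7·71 + 13, 71 = 5·13 + 6, 13 = 2·6 + 1, 6 = 6·1).
Back-substituting, 71·(-79) + 510·(11) = 1.
So 71·-79 ≡ 1 (mod 510), and -79 mod 510 = 431.

431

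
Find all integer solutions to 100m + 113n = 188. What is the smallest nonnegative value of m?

gcd(113, 100) = 1  (113 = 1*100 + 13, 100 = 7*13 + 9, 13 = 1*9 + 4, 9 = 2*4 + 1, 4 = 4*1).
1 divides 188, so solutions exist.
Back-substituting, 100*(26) + 113*(-23) = 1.
Scale by 188/1 = 188: (m₀, n₀) = (4888, -4324).
General solution: m = 4888 + 113t, n = -4324 - 100t for integer t.
m ≥ 0: smallest is 4888 mod 113 = 29 (at t = -43), with n = -24.

29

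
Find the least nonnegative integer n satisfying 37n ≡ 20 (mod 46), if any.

gcd(46, 37) = 1  (46 = 1·37 + 9, 37 = 4·9 + 1, 9 = 9·1).
1 divides 20, so solutions exist.
Back-substituting, 37·(5) + 46·(-4) = 1.
So 37·(5) ≡ 1 (mod 46); multiply by 20: n ≡ 100 (mod 46).
Smallest nonnegative: n = 100 mod 46 = 8.

8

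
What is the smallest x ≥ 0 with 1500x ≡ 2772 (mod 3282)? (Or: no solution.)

gcd(3282, 1500):
  3282 = 2*1500 + 282
  1500 = 5*282 + 90
  282 = 3*90 + 12
  90 = 7*12 + 6
  12 = 2*6
so gcd(3282, 1500) = 6.
6 divides 2772, so solutions exist.
Back-substitute for Bézout coefficients:
  6 = 90 - 7*12
  ... = 1500*(256) + 3282*(-117)
So 1500*(256) ≡ 6 (mod 3282); multiply by 462: x ≡ 118272 (mod 547).
Smallest nonnegative: x = 118272 mod 547 = 120.

120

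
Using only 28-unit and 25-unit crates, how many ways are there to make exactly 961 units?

Need nonnegative integers with 28j + 25k = 961.
gcd(28, 25) = 1, and 28·(-8) + 25·(9) = 1.
So (j₀, k₀) = (-7688, 8649); general j = -7688 + 25t, k = 8649 - 28t.
j ≥ 0 ⇒ t ≥ 308; k ≥ 0 ⇒ t ≤ 308. That's 1 value of t.

1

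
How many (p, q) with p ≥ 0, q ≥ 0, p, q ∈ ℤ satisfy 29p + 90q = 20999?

9

gcd(90, 29) = 1.
By Bézout, 29·(-31) + 90·(10) = 1.
One solution: (1, 233).
General: p = 1 + 90t, q = 233 - 29t.
p ≥ 0 ⇒ t ≥ 0; q ≥ 0 ⇒ t ≤ 8. So t ∈ [0, 8]: 9 solutions.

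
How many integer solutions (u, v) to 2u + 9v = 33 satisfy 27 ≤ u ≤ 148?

gcd(9, 2) = 1.
By Bézout, 2·(-4) + 9·(1) = 1.
Particular solution: (3, 3).
General solution: u = 3 + 9t, v = 3 - 2t for integer t.
27 ≤ 3 + 9t ≤ 148 gives t ∈ [3, 16], which is 14 values.

14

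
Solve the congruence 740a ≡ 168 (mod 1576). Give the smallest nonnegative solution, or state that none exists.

292

gcd(1576, 740) = 4  (1576 = 2×740 + 96, 740 = 7×96 + 68, 96 = 1×68 + 28, 68 = 2×28 + 12, 28 = 2×12 + 4, 12 = 3×4).
4 divides 168, so solutions exist.
Back-substituting, 740×(-115) + 1576×(54) = 4.
So 740×(-115) ≡ 4 (mod 1576); multiply by 42: a ≡ -4830 (mod 394).
Smallest nonnegative: a = -4830 mod 394 = 292.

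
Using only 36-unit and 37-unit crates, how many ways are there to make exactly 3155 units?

Need nonnegative integers with 36j + 37k = 3155.
gcd(36, 37) = 1, and 36·(-1) + 37·(1) = 1.
So (j₀, k₀) = (-3155, 3155); general j = -3155 + 37t, k = 3155 - 36t.
j ≥ 0 ⇒ t ≥ 86; k ≥ 0 ⇒ t ≤ 87. That's 2 values of t.

2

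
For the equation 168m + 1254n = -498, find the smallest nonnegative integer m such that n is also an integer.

109

gcd(1254, 168):
  1254 = 7*168 + 78
  168 = 2*78 + 12
  78 = 6*12 + 6
  12 = 2*6
so gcd(1254, 168) = 6.
6 divides -498, so solutions exist.
Back-substitute for Bézout coefficients:
  6 = 78 - 6*12
  ... = 168*(-97) + 1254*(13)
Scale by -498/6 = -83: (m₀, n₀) = (8051, -1079).
General solution: m = 8051 + 209t, n = -1079 - 28t for integer t.
m ≥ 0: smallest is 8051 mod 209 = 109 (at t = -38), with n = -15.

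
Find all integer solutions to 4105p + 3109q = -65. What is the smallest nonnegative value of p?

gcd(4105, 3109):
  4105 = 1×3109 + 996
  3109 = 3×996 + 121
  996 = 8×121 + 28
  121 = 4×28 + 9
  28 = 3×9 + 1
  9 = 9×1
so gcd(4105, 3109) = 1.
1 divides -65, so solutions exist.
Back-substitute for Bézout coefficients:
  1 = 28 - 3×9
  ... = 4105×(334) + 3109×(-441)
Scale by -65/1 = -65: (p₀, q₀) = (-21710, 28665).
General solution: p = -21710 + 3109t, q = 28665 - 4105t for integer t.
p ≥ 0: smallest is -21710 mod 3109 = 53 (at t = 7), with q = -70.

53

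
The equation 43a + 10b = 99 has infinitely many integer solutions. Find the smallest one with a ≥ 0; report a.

gcd(43, 10):
  43 = 4×10 + 3
  10 = 3×3 + 1
  3 = 3×1
so gcd(43, 10) = 1.
1 divides 99, so solutions exist.
Back-substitute for Bézout coefficients:
  1 = 10 - 3×3
  ... = 43×(-3) + 10×(13)
Scale by 99/1 = 99: (a₀, b₀) = (-297, 1287).
General solution: a = -297 + 10t, b = 1287 - 43t for integer t.
a ≥ 0: smallest is -297 mod 10 = 3 (at t = 30), with b = -3.

3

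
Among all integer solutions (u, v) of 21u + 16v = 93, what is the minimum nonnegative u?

9

gcd(21, 16):
  21 = 1×16 + 5
  16 = 3×5 + 1
  5 = 5×1
so gcd(21, 16) = 1.
1 divides 93, so solutions exist.
Back-substitute for Bézout coefficients:
  1 = 16 - 3×5
  ... = 21×(-3) + 16×(4)
Scale by 93/1 = 93: (u₀, v₀) = (-279, 372).
General solution: u = -279 + 16t, v = 372 - 21t for integer t.
u ≥ 0: smallest is -279 mod 16 = 9 (at t = 18), with v = -6.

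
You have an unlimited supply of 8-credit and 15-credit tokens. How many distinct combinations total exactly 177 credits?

1

Need nonnegative integers with 8j + 15k = 177.
gcd(8, 15) = 1, and 8·(2) + 15·(-1) = 1.
So (j₀, k₀) = (354, -177); general j = 354 + 15t, k = -177 - 8t.
j ≥ 0 ⇒ t ≥ -23; k ≥ 0 ⇒ t ≤ -23. That's 1 value of t.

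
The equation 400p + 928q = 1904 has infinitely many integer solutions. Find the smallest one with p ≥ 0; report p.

gcd(928, 400):
  928 = 2·400 + 128
  400 = 3·128 + 16
  128 = 8·16
so gcd(928, 400) = 16.
16 divides 1904, so solutions exist.
Back-substitute for Bézout coefficients:
  16 = 400 - 3·128
  ... = 400·(7) + 928·(-3)
Scale by 1904/16 = 119: (p₀, q₀) = (833, -357).
General solution: p = 833 + 58t, q = -357 - 25t for integer t.
p ≥ 0: smallest is 833 mod 58 = 21 (at t = -14), with q = -7.

21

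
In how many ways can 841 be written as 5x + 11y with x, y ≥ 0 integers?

16

gcd(11, 5) = 1.
By Bézout, 5*(-2) + 11*(1) = 1.
One solution: (1, 76).
General: x = 1 + 11t, y = 76 - 5t.
x ≥ 0 ⇒ t ≥ 0; y ≥ 0 ⇒ t ≤ 15. So t ∈ [0, 15]: 16 solutions.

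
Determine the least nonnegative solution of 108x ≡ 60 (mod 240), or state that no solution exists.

5

gcd(240, 108) = 12  (240 = 2×108 + 24, 108 = 4×24 + 12, 24 = 2×12).
12 divides 60, so solutions exist.
Back-substituting, 108×(9) + 240×(-4) = 12.
So 108×(9) ≡ 12 (mod 240); multiply by 5: x ≡ 45 (mod 20).
Smallest nonnegative: x = 45 mod 20 = 5.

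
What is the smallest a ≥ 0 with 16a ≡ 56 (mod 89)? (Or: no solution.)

48

gcd(89, 16):
  89 = 5*16 + 9
  16 = 1*9 + 7
  9 = 1*7 + 2
  7 = 3*2 + 1
  2 = 2*1
so gcd(89, 16) = 1.
1 divides 56, so solutions exist.
Back-substitute for Bézout coefficients:
  1 = 7 - 3*2
  ... = 16*(39) + 89*(-7)
So 16*(39) ≡ 1 (mod 89); multiply by 56: a ≡ 2184 (mod 89).
Smallest nonnegative: a = 2184 mod 89 = 48.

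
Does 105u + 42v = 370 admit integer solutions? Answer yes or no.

no

gcd(105, 42) = 21  (105 = 2×42 + 21, 42 = 2×21).
21 does not divide 370 (remainder 13), so no integer solutions.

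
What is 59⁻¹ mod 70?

gcd(70, 59) = 1.
By Bézout, 59×(19) + 70×(-16) = 1.
So 59×19 ≡ 1 (mod 70), and 19 mod 70 = 19.

19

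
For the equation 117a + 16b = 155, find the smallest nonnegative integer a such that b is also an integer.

15

gcd(117, 16) = 1.
1 divides 155, so solutions exist.
By Bézout, 117*(-3) + 16*(22) = 1.
Scale by 155/1 = 155: (a₀, b₀) = (-465, 3410).
General solution: a = -465 + 16t, b = 3410 - 117t for integer t.
a ≥ 0: smallest is -465 mod 16 = 15 (at t = 30), with b = -100.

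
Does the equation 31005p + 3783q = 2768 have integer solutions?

gcd(31005, 3783) = 39  (31005 = 8·3783 + 741, 3783 = 5·741 + 78, 741 = 9·78 + 39, 78 = 2·39).
39 does not divide 2768 (remainder 38), so no integer solutions.

no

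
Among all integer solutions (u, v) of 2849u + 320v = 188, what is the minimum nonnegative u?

gcd(2849, 320):
  2849 = 8×320 + 289
  320 = 1×289 + 31
  289 = 9×31 + 10
  31 = 3×10 + 1
  10 = 10×1
so gcd(2849, 320) = 1.
1 divides 188, so solutions exist.
Back-substitute for Bézout coefficients:
  1 = 31 - 3×10
  ... = 2849×(-31) + 320×(276)
Scale by 188/1 = 188: (u₀, v₀) = (-5828, 51888).
General solution: u = -5828 + 320t, v = 51888 - 2849t for integer t.
u ≥ 0: smallest is -5828 mod 320 = 252 (at t = 19), with v = -2243.

252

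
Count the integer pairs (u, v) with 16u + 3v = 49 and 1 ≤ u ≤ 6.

2

gcd(16, 3) = 1  (16 = 5×3 + 1, 3 = 3×1).
Back-substituting, 16×(1) + 3×(-5) = 1.
Scale by 49: particular solution (49, -245); reduce u mod 3: (1, 11).
General solution: u = 1 + 3t, v = 11 - 16t for integer t.
1 ≤ 1 + 3t ≤ 6 gives t ∈ [0, 1], which is 2 values.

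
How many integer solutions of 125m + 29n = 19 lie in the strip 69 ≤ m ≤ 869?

28

gcd(125, 29):
  125 = 4*29 + 9
  29 = 3*9 + 2
  9 = 4*2 + 1
  2 = 2*1
so gcd(125, 29) = 1.
Back-substitute for Bézout coefficients:
  1 = 9 - 4*2
  ... = 125*(13) + 29*(-56)
Scale by 19: particular solution (247, -1064); reduce m mod 29: (15, -64).
General solution: m = 15 + 29t, n = -64 - 125t for integer t.
69 ≤ 15 + 29t ≤ 869 gives t ∈ [2, 29], which is 28 values.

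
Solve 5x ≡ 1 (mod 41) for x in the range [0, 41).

gcd(41, 5) = 1.
By Bézout, 5·(-8) + 41·(1) = 1.
So 5·-8 ≡ 1 (mod 41), and -8 mod 41 = 33.

33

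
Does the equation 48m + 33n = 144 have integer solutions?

yes

gcd(48, 33) = 3.
3 divides 144, so integer solutions exist.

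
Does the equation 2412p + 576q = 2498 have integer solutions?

no

gcd(2412, 576) = 36  (2412 = 4×576 + 108, 576 = 5×108 + 36, 108 = 3×36).
36 does not divide 2498 (remainder 14), so no integer solutions.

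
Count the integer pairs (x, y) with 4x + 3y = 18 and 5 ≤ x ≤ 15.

4

gcd(4, 3) = 1.
By Bézout, 4×(1) + 3×(-1) = 1.
Particular solution: (0, 6).
General solution: x = 0 + 3t, y = 6 - 4t for integer t.
5 ≤ 0 + 3t ≤ 15 gives t ∈ [2, 5], which is 4 values.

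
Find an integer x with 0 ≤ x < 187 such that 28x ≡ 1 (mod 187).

167

gcd(187, 28) = 1.
By Bézout, 28*(-20) + 187*(3) = 1.
So 28*-20 ≡ 1 (mod 187), and -20 mod 187 = 167.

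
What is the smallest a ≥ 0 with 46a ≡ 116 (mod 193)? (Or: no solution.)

120

gcd(193, 46):
  193 = 4·46 + 9
  46 = 5·9 + 1
  9 = 9·1
so gcd(193, 46) = 1.
1 divides 116, so solutions exist.
Back-substitute for Bézout coefficients:
  1 = 46 - 5·9
  ... = 46·(21) + 193·(-5)
So 46·(21) ≡ 1 (mod 193); multiply by 116: a ≡ 2436 (mod 193).
Smallest nonnegative: a = 2436 mod 193 = 120.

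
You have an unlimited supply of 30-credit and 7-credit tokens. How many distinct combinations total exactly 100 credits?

Need nonnegative integers with 30j + 7k = 100.
gcd(30, 7) = 1, and 30·(-3) + 7·(13) = 1.
So (j₀, k₀) = (-300, 1300); general j = -300 + 7t, k = 1300 - 30t.
j ≥ 0 ⇒ t ≥ 43; k ≥ 0 ⇒ t ≤ 43. That's 1 value of t.

1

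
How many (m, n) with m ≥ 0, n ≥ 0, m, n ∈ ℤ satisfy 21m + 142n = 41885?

gcd(142, 21) = 1.
By Bézout, 21*(-27) + 142*(4) = 1.
One solution: (135, 275).
General: m = 135 + 142t, n = 275 - 21t.
m ≥ 0 ⇒ t ≥ 0; n ≥ 0 ⇒ t ≤ 13. So t ∈ [0, 13]: 14 solutions.

14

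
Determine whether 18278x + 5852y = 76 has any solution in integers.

gcd(18278, 5852) = 38.
38 divides 76, so integer solutions exist.

yes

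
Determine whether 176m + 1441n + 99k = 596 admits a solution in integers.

gcd(1441, 176):
  1441 = 8*176 + 33
  176 = 5*33 + 11
  33 = 3*11
so gcd(1441, 176) = 11.
gcd(11, 99) = 11.
11 does not divide 596 (remainder 2), so no integer solutions.

no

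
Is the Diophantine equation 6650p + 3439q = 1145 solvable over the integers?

gcd(6650, 3439) = 19  (6650 = 1*3439 + 3211, 3439 = 1*3211 + 228, 3211 = 14*228 + 19, 228 = 12*19).
19 does not divide 1145 (remainder 5), so no integer solutions.

no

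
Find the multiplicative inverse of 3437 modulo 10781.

5574

gcd(10781, 3437):
  10781 = 3×3437 + 470
  3437 = 7×470 + 147
  470 = 3×147 + 29
  147 = 5×29 + 2
  29 = 14×2 + 1
  2 = 2×1
so gcd(10781, 3437) = 1.
Back-substitute for Bézout coefficients:
  1 = 29 - 14×2
  ... = 3437×(-5207) + 10781×(1660)
So 3437×-5207 ≡ 1 (mod 10781), and -5207 mod 10781 = 5574.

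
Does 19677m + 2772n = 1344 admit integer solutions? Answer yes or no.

yes

gcd(19677, 2772):
  19677 = 7×2772 + 273
  2772 = 10×273 + 42
  273 = 6×42 + 21
  42 = 2×21
so gcd(19677, 2772) = 21.
21 divides 1344, so integer solutions exist.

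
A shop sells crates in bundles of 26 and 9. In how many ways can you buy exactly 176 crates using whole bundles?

Need nonnegative integers with 26j + 9k = 176.
gcd(26, 9) = 1, and 26·(-1) + 9·(3) = 1.
So (j₀, k₀) = (-176, 528); general j = -176 + 9t, k = 528 - 26t.
j ≥ 0 ⇒ t ≥ 20; k ≥ 0 ⇒ t ≤ 20. That's 1 value of t.

1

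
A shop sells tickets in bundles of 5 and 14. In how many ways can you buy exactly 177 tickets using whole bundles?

Need nonnegative integers with 5j + 14k = 177.
gcd(5, 14) = 1, and 5·(3) + 14·(-1) = 1.
So (j₀, k₀) = (531, -177); general j = 531 + 14t, k = -177 - 5t.
j ≥ 0 ⇒ t ≥ -37; k ≥ 0 ⇒ t ≤ -36. That's 2 values of t.

2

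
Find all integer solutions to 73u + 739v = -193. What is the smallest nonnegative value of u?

625

gcd(739, 73):
  739 = 10·73 + 9
  73 = 8·9 + 1
  9 = 9·1
so gcd(739, 73) = 1.
1 divides -193, so solutions exist.
Back-substitute for Bézout coefficients:
  1 = 73 - 8·9
  ... = 73·(81) + 739·(-8)
Scale by -193/1 = -193: (u₀, v₀) = (-15633, 1544).
General solution: u = -15633 + 739t, v = 1544 - 73t for integer t.
u ≥ 0: smallest is -15633 mod 739 = 625 (at t = 22), with v = -62.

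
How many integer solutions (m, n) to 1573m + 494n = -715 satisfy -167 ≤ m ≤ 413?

gcd(1573, 494):
  1573 = 3·494 + 91
  494 = 5·91 + 39
  91 = 2·39 + 13
  39 = 3·13
so gcd(1573, 494) = 13.
Back-substitute for Bézout coefficients:
  13 = 91 - 2·39
  ... = 1573·(11) + 494·(-35)
Scale by -55: particular solution (-605, 1925); reduce m mod 38: (3, -11).
General solution: m = 3 + 38t, n = -11 - 121t for integer t.
-167 ≤ 3 + 38t ≤ 413 gives t ∈ [-4, 10], which is 15 values.

15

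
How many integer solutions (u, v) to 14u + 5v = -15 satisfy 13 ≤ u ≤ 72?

12

gcd(14, 5) = 1  (14 = 2·5 + 4, 5 = 1·4 + 1, 4 = 4·1).
Back-substituting, 14·(-1) + 5·(3) = 1.
Scale by -15: particular solution (15, -45); reduce u mod 5: (0, -3).
General solution: u = 0 + 5t, v = -3 - 14t for integer t.
13 ≤ 0 + 5t ≤ 72 gives t ∈ [3, 14], which is 12 values.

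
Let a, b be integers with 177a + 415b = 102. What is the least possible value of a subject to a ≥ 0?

gcd(415, 177):
  415 = 2×177 + 61
  177 = 2×61 + 55
  61 = 1×55 + 6
  55 = 9×6 + 1
  6 = 6×1
so gcd(415, 177) = 1.
1 divides 102, so solutions exist.
Back-substitute for Bézout coefficients:
  1 = 55 - 9×6
  ... = 177×(68) + 415×(-29)
Scale by 102/1 = 102: (a₀, b₀) = (6936, -2958).
General solution: a = 6936 + 415t, b = -2958 - 177t for integer t.
a ≥ 0: smallest is 6936 mod 415 = 296 (at t = -16), with b = -126.

296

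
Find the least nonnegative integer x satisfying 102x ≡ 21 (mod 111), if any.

gcd(111, 102):
  111 = 1·102 + 9
  102 = 11·9 + 3
  9 = 3·3
so gcd(111, 102) = 3.
3 divides 21, so solutions exist.
Back-substitute for Bézout coefficients:
  3 = 102 - 11·9
  ... = 102·(12) + 111·(-11)
So 102·(12) ≡ 3 (mod 111); multiply by 7: x ≡ 84 (mod 37).
Smallest nonnegative: x = 84 mod 37 = 10.

10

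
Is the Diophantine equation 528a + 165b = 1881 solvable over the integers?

gcd(528, 165) = 33  (528 = 3·165 + 33, 165 = 5·33).
33 divides 1881, so integer solutions exist.

yes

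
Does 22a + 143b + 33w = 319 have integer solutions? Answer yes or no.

yes

gcd(143, 22) = 11  (143 = 6*22 + 11, 22 = 2*11).
gcd(11, 33) = 11.
11 divides 319, so integer solutions exist.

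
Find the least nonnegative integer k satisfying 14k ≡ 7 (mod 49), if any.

4

gcd(49, 14):
  49 = 3×14 + 7
  14 = 2×7
so gcd(49, 14) = 7.
7 divides 7, so solutions exist.
Back-substitute for Bézout coefficients:
  7 = 49 - 3×14
  ... = 14×(-3) + 49×(1)
So 14×(-3) ≡ 7 (mod 49); multiply by 1: k ≡ -3 (mod 7).
Smallest nonnegative: k = -3 mod 7 = 4.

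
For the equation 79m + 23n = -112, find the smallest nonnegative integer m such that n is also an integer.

gcd(79, 23) = 1.
1 divides -112, so solutions exist.
By Bézout, 79*(7) + 23*(-24) = 1.
Scale by -112/1 = -112: (m₀, n₀) = (-784, 2688).
General solution: m = -784 + 23t, n = 2688 - 79t for integer t.
m ≥ 0: smallest is -784 mod 23 = 21 (at t = 35), with n = -77.

21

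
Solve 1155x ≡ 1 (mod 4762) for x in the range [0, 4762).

503

gcd(4762, 1155):
  4762 = 4×1155 + 142
  1155 = 8×142 + 19
  142 = 7×19 + 9
  19 = 2×9 + 1
  9 = 9×1
so gcd(4762, 1155) = 1.
Back-substitute for Bézout coefficients:
  1 = 19 - 2×9
  ... = 1155×(503) + 4762×(-122)
So 1155×503 ≡ 1 (mod 4762), and 503 mod 4762 = 503.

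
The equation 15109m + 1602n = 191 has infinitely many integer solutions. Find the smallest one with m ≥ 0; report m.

gcd(15109, 1602):
  15109 = 9×1602 + 691
  1602 = 2×691 + 220
  691 = 3×220 + 31
  220 = 7×31 + 3
  31 = 10×3 + 1
  3 = 3×1
so gcd(15109, 1602) = 1.
1 divides 191, so solutions exist.
Back-substitute for Bézout coefficients:
  1 = 31 - 10×3
  ... = 15109×(517) + 1602×(-4876)
Scale by 191/1 = 191: (m₀, n₀) = (98747, -931316).
General solution: m = 98747 + 1602t, n = -931316 - 15109t for integer t.
m ≥ 0: smallest is 98747 mod 1602 = 1025 (at t = -61), with n = -9667.

1025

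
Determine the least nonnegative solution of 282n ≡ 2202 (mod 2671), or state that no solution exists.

gcd(2671, 282) = 1.
1 divides 2202, so solutions exist.
By Bézout, 282×(502) + 2671×(-53) = 1.
So 282×(502) ≡ 1 (mod 2671); multiply by 2202: n ≡ 1105404 (mod 2671).
Smallest nonnegative: n = 1105404 mod 2671 = 2281.

2281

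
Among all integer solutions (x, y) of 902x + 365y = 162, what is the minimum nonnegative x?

gcd(902, 365):
  902 = 2×365 + 172
  365 = 2×172 + 21
  172 = 8×21 + 4
  21 = 5×4 + 1
  4 = 4×1
so gcd(902, 365) = 1.
1 divides 162, so solutions exist.
Back-substitute for Bézout coefficients:
  1 = 21 - 5×4
  ... = 902×(-87) + 365×(215)
Scale by 162/1 = 162: (x₀, y₀) = (-14094, 34830).
General solution: x = -14094 + 365t, y = 34830 - 902t for integer t.
x ≥ 0: smallest is -14094 mod 365 = 141 (at t = 39), with y = -348.

141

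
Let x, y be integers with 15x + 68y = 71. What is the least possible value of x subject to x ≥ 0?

41

gcd(68, 15) = 1  (68 = 4×15 + 8, 15 = 1×8 + 7, 8 = 1×7 + 1, 7 = 7×1).
1 divides 71, so solutions exist.
Back-substituting, 15×(-9) + 68×(2) = 1.
Scale by 71/1 = 71: (x₀, y₀) = (-639, 142).
General solution: x = -639 + 68t, y = 142 - 15t for integer t.
x ≥ 0: smallest is -639 mod 68 = 41 (at t = 10), with y = -8.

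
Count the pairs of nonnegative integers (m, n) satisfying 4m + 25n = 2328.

24

gcd(25, 4) = 1.
By Bézout, 4·(-6) + 25·(1) = 1.
One solution: (7, 92).
General: m = 7 + 25t, n = 92 - 4t.
m ≥ 0 ⇒ t ≥ 0; n ≥ 0 ⇒ t ≤ 23. So t ∈ [0, 23]: 24 solutions.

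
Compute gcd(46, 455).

gcd(455, 46):
  455 = 9·46 + 41
  46 = 1·41 + 5
  41 = 8·5 + 1
  5 = 5·1
so gcd(455, 46) = 1.

1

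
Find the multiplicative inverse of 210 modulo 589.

gcd(589, 210) = 1  (589 = 2*210 + 169, 210 = 1*169 + 41, 169 = 4*41 + 5, 41 = 8*5 + 1, 5 = 5*1).
Back-substituting, 210*(115) + 589*(-41) = 1.
So 210*115 ≡ 1 (mod 589), and 115 mod 589 = 115.

115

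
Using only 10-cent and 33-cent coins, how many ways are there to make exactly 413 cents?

Need nonnegative integers with 10j + 33k = 413.
gcd(10, 33) = 1, and 10·(10) + 33·(-3) = 1.
So (j₀, k₀) = (4130, -1239); general j = 4130 + 33t, k = -1239 - 10t.
j ≥ 0 ⇒ t ≥ -125; k ≥ 0 ⇒ t ≤ -124. That's 2 values of t.

2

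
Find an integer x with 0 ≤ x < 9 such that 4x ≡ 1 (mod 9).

gcd(9, 4):
  9 = 2·4 + 1
  4 = 4·1
so gcd(9, 4) = 1.
Back-substitute for Bézout coefficients:
  1 = 9 - 2·4
  ... = 4·(-2) + 9·(1)
So 4·-2 ≡ 1 (mod 9), and -2 mod 9 = 7.

7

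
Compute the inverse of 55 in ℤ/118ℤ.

103

gcd(118, 55):
  118 = 2·55 + 8
  55 = 6·8 + 7
  8 = 1·7 + 1
  7 = 7·1
so gcd(118, 55) = 1.
Back-substitute for Bézout coefficients:
  1 = 8 - 1·7
  ... = 55·(-15) + 118·(7)
So 55·-15 ≡ 1 (mod 118), and -15 mod 118 = 103.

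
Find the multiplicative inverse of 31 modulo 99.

gcd(99, 31) = 1.
By Bézout, 31·(16) + 99·(-5) = 1.
So 31·16 ≡ 1 (mod 99), and 16 mod 99 = 16.

16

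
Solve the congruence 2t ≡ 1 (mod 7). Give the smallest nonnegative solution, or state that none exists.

gcd(7, 2):
  7 = 3×2 + 1
  2 = 2×1
so gcd(7, 2) = 1.
1 divides 1, so solutions exist.
Back-substitute for Bézout coefficients:
  1 = 7 - 3×2
  ... = 2×(-3) + 7×(1)
So 2×(-3) ≡ 1 (mod 7); multiply by 1: t ≡ -3 (mod 7).
Smallest nonnegative: t = -3 mod 7 = 4.

4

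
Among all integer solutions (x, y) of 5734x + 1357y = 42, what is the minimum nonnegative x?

gcd(5734, 1357):
  5734 = 4·1357 + 306
  1357 = 4·306 + 133
  306 = 2·133 + 40
  133 = 3·40 + 13
  40 = 3·13 + 1
  13 = 13·1
so gcd(5734, 1357) = 1.
1 divides 42, so solutions exist.
Back-substitute for Bézout coefficients:
  1 = 40 - 3·13
  ... = 5734·(102) + 1357·(-431)
Scale by 42/1 = 42: (x₀, y₀) = (4284, -18102).
General solution: x = 4284 + 1357t, y = -18102 - 5734t for integer t.
x ≥ 0: smallest is 4284 mod 1357 = 213 (at t = -3), with y = -900.

213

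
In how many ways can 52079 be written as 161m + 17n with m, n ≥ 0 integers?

19

gcd(161, 17) = 1  (161 = 9×17 + 8, 17 = 2×8 + 1, 8 = 8×1).
Back-substituting, 161×(-2) + 17×(19) = 1.
Scale by 52079: one solution is (-104158, 989501). Reduce m mod 17: (1, 3054).
General: m = 1 + 17t, n = 3054 - 161t.
m ≥ 0 ⇒ t ≥ 0; n ≥ 0 ⇒ t ≤ 18. So t ∈ [0, 18]: 19 solutions.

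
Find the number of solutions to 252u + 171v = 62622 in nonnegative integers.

13

gcd(252, 171) = 9.
By Bézout, 252*(-2) + 171*(3) = 9.
One solution: (11, 350).
General: u = 11 + 19t, v = 350 - 28t.
u ≥ 0 ⇒ t ≥ 0; v ≥ 0 ⇒ t ≤ 12. So t ∈ [0, 12]: 13 solutions.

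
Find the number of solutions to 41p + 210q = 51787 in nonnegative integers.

6

gcd(210, 41):
  210 = 5·41 + 5
  41 = 8·5 + 1
  5 = 5·1
so gcd(210, 41) = 1.
Back-substitute for Bézout coefficients:
  1 = 41 - 8·5
  ... = 41·(41) + 210·(-8)
Scale by 51787: one solution is (2123267, -414296). Reduce p mod 210: (167, 214).
General: p = 167 + 210t, q = 214 - 41t.
p ≥ 0 ⇒ t ≥ 0; q ≥ 0 ⇒ t ≤ 5. So t ∈ [0, 5]: 6 solutions.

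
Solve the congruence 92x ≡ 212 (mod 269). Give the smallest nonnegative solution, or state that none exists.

14

gcd(269, 92):
  269 = 2*92 + 85
  92 = 1*85 + 7
  85 = 12*7 + 1
  7 = 7*1
so gcd(269, 92) = 1.
1 divides 212, so solutions exist.
Back-substitute for Bézout coefficients:
  1 = 85 - 12*7
  ... = 92*(-38) + 269*(13)
So 92*(-38) ≡ 1 (mod 269); multiply by 212: x ≡ -8056 (mod 269).
Smallest nonnegative: x = -8056 mod 269 = 14.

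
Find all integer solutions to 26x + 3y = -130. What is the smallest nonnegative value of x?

gcd(26, 3) = 1  (26 = 8·3 + 2, 3 = 1·2 + 1, 2 = 2·1).
1 divides -130, so solutions exist.
Back-substituting, 26·(-1) + 3·(9) = 1.
Scale by -130/1 = -130: (x₀, y₀) = (130, -1170).
General solution: x = 130 + 3t, y = -1170 - 26t for integer t.
x ≥ 0: smallest is 130 mod 3 = 1 (at t = -43), with y = -52.

1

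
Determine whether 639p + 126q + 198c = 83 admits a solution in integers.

no

gcd(639, 126) = 9  (639 = 5×126 + 9, 126 = 14×9).
gcd(9, 198) = 9.
9 does not divide 83 (remainder 2), so no integer solutions.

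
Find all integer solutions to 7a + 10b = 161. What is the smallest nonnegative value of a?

3

gcd(10, 7):
  10 = 1×7 + 3
  7 = 2×3 + 1
  3 = 3×1
so gcd(10, 7) = 1.
1 divides 161, so solutions exist.
Back-substitute for Bézout coefficients:
  1 = 7 - 2×3
  ... = 7×(3) + 10×(-2)
Scale by 161/1 = 161: (a₀, b₀) = (483, -322).
General solution: a = 483 + 10t, b = -322 - 7t for integer t.
a ≥ 0: smallest is 483 mod 10 = 3 (at t = -48), with b = 14.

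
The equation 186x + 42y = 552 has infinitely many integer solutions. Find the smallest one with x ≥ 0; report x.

gcd(186, 42) = 6  (186 = 4×42 + 18, 42 = 2×18 + 6, 18 = 3×6).
6 divides 552, so solutions exist.
Back-substituting, 186×(-2) + 42×(9) = 6.
Scale by 552/6 = 92: (x₀, y₀) = (-184, 828).
General solution: x = -184 + 7t, y = 828 - 31t for integer t.
x ≥ 0: smallest is -184 mod 7 = 5 (at t = 27), with y = -9.

5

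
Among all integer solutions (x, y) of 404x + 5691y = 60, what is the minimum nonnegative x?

gcd(5691, 404) = 1  (5691 = 14*404 + 35, 404 = 11*35 + 19, 35 = 1*19 + 16, 19 = 1*16 + 3, 16 = 5*3 + 1, 3 = 3*1).
1 divides 60, so solutions exist.
Back-substituting, 404*(-1789) + 5691*(127) = 1.
Scale by 60/1 = 60: (x₀, y₀) = (-107340, 7620).
General solution: x = -107340 + 5691t, y = 7620 - 404t for integer t.
x ≥ 0: smallest is -107340 mod 5691 = 789 (at t = 19), with y = -56.

789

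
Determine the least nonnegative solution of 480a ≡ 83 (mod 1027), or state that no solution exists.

580

gcd(1027, 480) = 1.
1 divides 83, so solutions exist.
By Bézout, 480×(-92) + 1027×(43) = 1.
So 480×(-92) ≡ 1 (mod 1027); multiply by 83: a ≡ -7636 (mod 1027).
Smallest nonnegative: a = -7636 mod 1027 = 580.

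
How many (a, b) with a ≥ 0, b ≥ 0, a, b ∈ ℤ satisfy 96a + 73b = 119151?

gcd(96, 73) = 1  (96 = 1×73 + 23, 73 = 3×23 + 4, 23 = 5×4 + 3, 4 = 1×3 + 1, 3 = 3×1).
Back-substituting, 96×(-19) + 73×(25) = 1.
Scale by 119151: one solution is (-2263869, 2978775). Reduce a mod 73: (7, 1623).
General: a = 7 + 73t, b = 1623 - 96t.
a ≥ 0 ⇒ t ≥ 0; b ≥ 0 ⇒ t ≤ 16. So t ∈ [0, 16]: 17 solutions.

17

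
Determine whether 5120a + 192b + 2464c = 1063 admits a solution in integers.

gcd(5120, 192) = 64  (5120 = 26*192 + 128, 192 = 1*128 + 64, 128 = 2*64).
gcd(64, 2464) = 32.
32 does not divide 1063 (remainder 7), so no integer solutions.

no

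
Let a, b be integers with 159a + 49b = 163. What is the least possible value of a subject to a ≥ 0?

34

gcd(159, 49):
  159 = 3×49 + 12
  49 = 4×12 + 1
  12 = 12×1
so gcd(159, 49) = 1.
1 divides 163, so solutions exist.
Back-substitute for Bézout coefficients:
  1 = 49 - 4×12
  ... = 159×(-4) + 49×(13)
Scale by 163/1 = 163: (a₀, b₀) = (-652, 2119).
General solution: a = -652 + 49t, b = 2119 - 159t for integer t.
a ≥ 0: smallest is -652 mod 49 = 34 (at t = 14), with b = -107.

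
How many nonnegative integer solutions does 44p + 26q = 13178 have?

gcd(44, 26) = 2.
By Bézout, 44×(3) + 26×(-5) = 2.
One solution: (7, 495).
General: p = 7 + 13t, q = 495 - 22t.
p ≥ 0 ⇒ t ≥ 0; q ≥ 0 ⇒ t ≤ 22. So t ∈ [0, 22]: 23 solutions.

23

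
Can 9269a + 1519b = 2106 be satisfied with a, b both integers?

no

gcd(9269, 1519):
  9269 = 6·1519 + 155
  1519 = 9·155 + 124
  155 = 1·124 + 31
  124 = 4·31
so gcd(9269, 1519) = 31.
31 does not divide 2106 (remainder 29), so no integer solutions.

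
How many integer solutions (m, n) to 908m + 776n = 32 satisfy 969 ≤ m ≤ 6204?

27

gcd(908, 776) = 4.
By Bézout, 908·(-47) + 776·(55) = 4.
Particular solution: (12, -14).
General solution: m = 12 + 194t, n = -14 - 227t for integer t.
969 ≤ 12 + 194t ≤ 6204 gives t ∈ [5, 31], which is 27 values.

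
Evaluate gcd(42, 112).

gcd(112, 42) = 14  (112 = 2·42 + 28, 42 = 1·28 + 14, 28 = 2·14).

14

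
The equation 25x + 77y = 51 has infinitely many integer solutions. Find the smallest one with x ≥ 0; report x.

39

gcd(77, 25) = 1  (77 = 3*25 + 2, 25 = 12*2 + 1, 2 = 2*1).
1 divides 51, so solutions exist.
Back-substituting, 25*(37) + 77*(-12) = 1.
Scale by 51/1 = 51: (x₀, y₀) = (1887, -612).
General solution: x = 1887 + 77t, y = -612 - 25t for integer t.
x ≥ 0: smallest is 1887 mod 77 = 39 (at t = -24), with y = -12.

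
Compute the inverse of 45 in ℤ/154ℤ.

gcd(154, 45):
  154 = 3·45 + 19
  45 = 2·19 + 7
  19 = 2·7 + 5
  7 = 1·5 + 2
  5 = 2·2 + 1
  2 = 2·1
so gcd(154, 45) = 1.
Back-substitute for Bézout coefficients:
  1 = 5 - 2·2
  ... = 45·(-65) + 154·(19)
So 45·-65 ≡ 1 (mod 154), and -65 mod 154 = 89.

89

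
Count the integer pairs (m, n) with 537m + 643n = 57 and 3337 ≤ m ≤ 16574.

gcd(643, 537) = 1  (643 = 1*537 + 106, 537 = 5*106 + 7, 106 = 15*7 + 1, 7 = 7*1).
Back-substituting, 537*(-91) + 643*(76) = 1.
Scale by 57: particular solution (-5187, 4332); reduce m mod 643: (600, -501).
General solution: m = 600 + 643t, n = -501 - 537t for integer t.
3337 ≤ 600 + 643t ≤ 16574 gives t ∈ [5, 24], which is 20 values.

20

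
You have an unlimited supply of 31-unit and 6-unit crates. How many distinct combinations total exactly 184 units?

Need nonnegative integers with 31j + 6k = 184.
gcd(31, 6) = 1, and 31·(1) + 6·(-5) = 1.
So (j₀, k₀) = (184, -920); general j = 184 + 6t, k = -920 - 31t.
j ≥ 0 ⇒ t ≥ -30; k ≥ 0 ⇒ t ≤ -30. That's 1 value of t.

1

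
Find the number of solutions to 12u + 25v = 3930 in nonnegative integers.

gcd(25, 12) = 1.
By Bézout, 12·(-2) + 25·(1) = 1.
One solution: (15, 150).
General: u = 15 + 25t, v = 150 - 12t.
u ≥ 0 ⇒ t ≥ 0; v ≥ 0 ⇒ t ≤ 12. So t ∈ [0, 12]: 13 solutions.

13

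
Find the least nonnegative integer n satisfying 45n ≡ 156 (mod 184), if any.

28

gcd(184, 45) = 1  (184 = 4×45 + 4, 45 = 11×4 + 1, 4 = 4×1).
1 divides 156, so solutions exist.
Back-substituting, 45×(45) + 184×(-11) = 1.
So 45×(45) ≡ 1 (mod 184); multiply by 156: n ≡ 7020 (mod 184).
Smallest nonnegative: n = 7020 mod 184 = 28.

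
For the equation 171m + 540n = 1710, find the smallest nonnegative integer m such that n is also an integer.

gcd(540, 171):
  540 = 3*171 + 27
  171 = 6*27 + 9
  27 = 3*9
so gcd(540, 171) = 9.
9 divides 1710, so solutions exist.
Back-substitute for Bézout coefficients:
  9 = 171 - 6*27
  ... = 171*(19) + 540*(-6)
Scale by 1710/9 = 190: (m₀, n₀) = (3610, -1140).
General solution: m = 3610 + 60t, n = -1140 - 19t for integer t.
m ≥ 0: smallest is 3610 mod 60 = 10 (at t = -60), with n = 0.

10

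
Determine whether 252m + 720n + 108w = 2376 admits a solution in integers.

gcd(720, 252) = 36  (720 = 2·252 + 216, 252 = 1·216 + 36, 216 = 6·36).
gcd(36, 108) = 36.
36 divides 2376, so integer solutions exist.

yes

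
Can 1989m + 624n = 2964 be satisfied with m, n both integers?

gcd(1989, 624) = 39  (1989 = 3·624 + 117, 624 = 5·117 + 39, 117 = 3·39).
39 divides 2964, so integer solutions exist.

yes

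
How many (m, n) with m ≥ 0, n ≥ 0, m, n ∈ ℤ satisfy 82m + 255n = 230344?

11

gcd(255, 82) = 1.
By Bézout, 82*(28) + 255*(-9) = 1.
One solution: (172, 848).
General: m = 172 + 255t, n = 848 - 82t.
m ≥ 0 ⇒ t ≥ 0; n ≥ 0 ⇒ t ≤ 10. So t ∈ [0, 10]: 11 solutions.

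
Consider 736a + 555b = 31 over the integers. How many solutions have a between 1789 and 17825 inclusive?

gcd(736, 555) = 1  (736 = 1·555 + 181, 555 = 3·181 + 12, 181 = 15·12 + 1, 12 = 12·1).
Back-substituting, 736·(46) + 555·(-61) = 1.
Scale by 31: particular solution (1426, -1891); reduce a mod 555: (316, -419).
General solution: a = 316 + 555t, b = -419 - 736t for integer t.
1789 ≤ 316 + 555t ≤ 17825 gives t ∈ [3, 31], which is 29 values.

29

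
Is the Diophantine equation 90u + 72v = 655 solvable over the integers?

no

gcd(90, 72) = 18.
18 does not divide 655 (remainder 7), so no integer solutions.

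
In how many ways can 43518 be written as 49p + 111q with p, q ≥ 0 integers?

gcd(111, 49) = 1  (111 = 2×49 + 13, 49 = 3×13 + 10, 13 = 1×10 + 3, 10 = 3×3 + 1, 3 = 3×1).
Back-substituting, 49×(34) + 111×(-15) = 1.
Scale by 43518: one solution is (1479612, -652770). Reduce p mod 111: (93, 351).
General: p = 93 + 111t, q = 351 - 49t.
p ≥ 0 ⇒ t ≥ 0; q ≥ 0 ⇒ t ≤ 7. So t ∈ [0, 7]: 8 solutions.

8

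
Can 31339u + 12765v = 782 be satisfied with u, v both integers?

gcd(31339, 12765) = 37.
37 does not divide 782 (remainder 5), so no integer solutions.

no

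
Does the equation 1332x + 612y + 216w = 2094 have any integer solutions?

no

gcd(1332, 612) = 36  (1332 = 2*612 + 108, 612 = 5*108 + 72, 108 = 1*72 + 36, 72 = 2*36).
gcd(36, 216) = 36.
36 does not divide 2094 (remainder 6), so no integer solutions.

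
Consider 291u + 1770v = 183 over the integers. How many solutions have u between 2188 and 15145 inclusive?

gcd(1770, 291):
  1770 = 6*291 + 24
  291 = 12*24 + 3
  24 = 8*3
so gcd(1770, 291) = 3.
Back-substitute for Bézout coefficients:
  3 = 291 - 12*24
  ... = 291*(73) + 1770*(-12)
Scale by 61: particular solution (4453, -732); reduce u mod 590: (323, -53).
General solution: u = 323 + 590t, v = -53 - 97t for integer t.
2188 ≤ 323 + 590t ≤ 15145 gives t ∈ [4, 25], which is 22 values.

22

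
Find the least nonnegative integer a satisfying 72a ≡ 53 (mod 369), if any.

gcd(369, 72) = 9.
9 does not divide 53, so the congruence has no solution.

no solution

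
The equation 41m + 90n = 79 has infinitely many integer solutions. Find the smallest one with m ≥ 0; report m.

59

gcd(90, 41):
  90 = 2×41 + 8
  41 = 5×8 + 1
  8 = 8×1
so gcd(90, 41) = 1.
1 divides 79, so solutions exist.
Back-substitute for Bézout coefficients:
  1 = 41 - 5×8
  ... = 41×(11) + 90×(-5)
Scale by 79/1 = 79: (m₀, n₀) = (869, -395).
General solution: m = 869 + 90t, n = -395 - 41t for integer t.
m ≥ 0: smallest is 869 mod 90 = 59 (at t = -9), with n = -26.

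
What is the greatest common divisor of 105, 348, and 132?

3

gcd(348, 105) = 3.
gcd(3, 132) = 3.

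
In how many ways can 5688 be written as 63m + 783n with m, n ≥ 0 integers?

1

gcd(783, 63):
  783 = 12×63 + 27
  63 = 2×27 + 9
  27 = 3×9
so gcd(783, 63) = 9.
Back-substitute for Bézout coefficients:
  9 = 63 - 2×27
  ... = 63×(25) + 783×(-2)
Scale by 632: one solution is (15800, -1264). Reduce m mod 87: (53, 3).
General: m = 53 + 87t, n = 3 - 7t.
m ≥ 0 ⇒ t ≥ 0; n ≥ 0 ⇒ t ≤ 0. So t ∈ [0, 0]: 1 solution.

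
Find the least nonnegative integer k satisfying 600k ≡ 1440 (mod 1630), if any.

35

gcd(1630, 600) = 10  (1630 = 2·600 + 430, 600 = 1·430 + 170, 430 = 2·170 + 90, 170 = 1·90 + 80, 90 = 1·80 + 10, 80 = 8·10).
10 divides 1440, so solutions exist.
Back-substituting, 600·(-19) + 1630·(7) = 10.
So 600·(-19) ≡ 10 (mod 1630); multiply by 144: k ≡ -2736 (mod 163).
Smallest nonnegative: k = -2736 mod 163 = 35.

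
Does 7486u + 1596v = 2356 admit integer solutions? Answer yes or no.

gcd(7486, 1596) = 38.
38 divides 2356, so integer solutions exist.

yes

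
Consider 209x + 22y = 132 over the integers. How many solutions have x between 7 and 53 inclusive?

23

gcd(209, 22) = 11.
By Bézout, 209·(1) + 22·(-9) = 11.
Particular solution: (0, 6).
General solution: x = 0 + 2t, y = 6 - 19t for integer t.
7 ≤ 0 + 2t ≤ 53 gives t ∈ [4, 26], which is 23 values.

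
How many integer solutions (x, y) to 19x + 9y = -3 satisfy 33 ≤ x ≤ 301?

30

gcd(19, 9):
  19 = 2*9 + 1
  9 = 9*1
so gcd(19, 9) = 1.
Back-substitute for Bézout coefficients:
  1 = 19 - 2*9
  ... = 19*(1) + 9*(-2)
Scale by -3: particular solution (-3, 6); reduce x mod 9: (6, -13).
General solution: x = 6 + 9t, y = -13 - 19t for integer t.
33 ≤ 6 + 9t ≤ 301 gives t ∈ [3, 32], which is 30 values.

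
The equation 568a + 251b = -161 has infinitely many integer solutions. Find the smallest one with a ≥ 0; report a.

47

gcd(568, 251):
  568 = 2*251 + 66
  251 = 3*66 + 53
  66 = 1*53 + 13
  53 = 4*13 + 1
  13 = 13*1
so gcd(568, 251) = 1.
1 divides -161, so solutions exist.
Back-substitute for Bézout coefficients:
  1 = 53 - 4*13
  ... = 568*(-19) + 251*(43)
Scale by -161/1 = -161: (a₀, b₀) = (3059, -6923).
General solution: a = 3059 + 251t, b = -6923 - 568t for integer t.
a ≥ 0: smallest is 3059 mod 251 = 47 (at t = -12), with b = -107.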